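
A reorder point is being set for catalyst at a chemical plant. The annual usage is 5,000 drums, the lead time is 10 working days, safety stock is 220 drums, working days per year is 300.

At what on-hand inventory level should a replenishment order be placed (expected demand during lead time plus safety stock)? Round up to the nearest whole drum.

Daily demand d = 5,000 / 300 = 16.667 drums/day
Demand during lead time = 16.667 × 10 = 166.67
Reorder point = 166.67 + 220 = 386.67 → round up

387 drums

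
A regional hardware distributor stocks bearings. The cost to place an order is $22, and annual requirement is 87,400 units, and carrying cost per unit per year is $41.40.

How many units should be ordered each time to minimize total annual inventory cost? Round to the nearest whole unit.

Q* = √(2·D·S / H) = √(2·87,400·22 / 41.4) = √92,888.9 ≈ 304.78

305 units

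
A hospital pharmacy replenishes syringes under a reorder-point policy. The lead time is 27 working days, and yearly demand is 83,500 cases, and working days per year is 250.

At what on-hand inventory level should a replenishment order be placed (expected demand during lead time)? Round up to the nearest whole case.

Daily demand d = 83,500 / 250 = 334.000 cases/day
Demand during lead time = 334.000 × 27 = 9,018.00
Reorder point = 9,018.00 → round up

9,018 cases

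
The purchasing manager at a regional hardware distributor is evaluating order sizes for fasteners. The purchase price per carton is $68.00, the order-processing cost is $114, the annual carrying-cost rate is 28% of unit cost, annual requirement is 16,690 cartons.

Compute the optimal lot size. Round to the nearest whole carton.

447 cartons

Holding cost per carton per year: H = 28% × $68 = $19.0400
2DS/H = 2·16,690·114/19.04 = 199,859.24
EOQ = √199,859.24 ≈ 447.06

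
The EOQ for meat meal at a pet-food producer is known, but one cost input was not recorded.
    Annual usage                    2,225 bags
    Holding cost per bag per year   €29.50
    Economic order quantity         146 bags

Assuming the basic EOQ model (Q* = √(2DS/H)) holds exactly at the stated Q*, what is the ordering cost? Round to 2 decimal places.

€141.31

From Q* = √(2DS/H) ⇒ Q*² = 2DS/H.
S = Q²H / (2D) = 146² × 29.5 / (2 × 2,225) = 141.3083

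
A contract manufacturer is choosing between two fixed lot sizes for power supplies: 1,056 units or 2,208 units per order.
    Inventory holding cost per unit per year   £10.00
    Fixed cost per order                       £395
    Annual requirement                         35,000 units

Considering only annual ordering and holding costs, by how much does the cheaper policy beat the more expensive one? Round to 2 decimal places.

£1,070.53

For each Q, cost = (D/Q)·S + (Q/2)·H.
TC(1,056) = (35,000/1,056)×395 + (1,056/2)×10 = £18,371.86
TC(2,208) = (35,000/2,208)×395 + (2,208/2)×10 = £17,301.32
|ΔTC| = |£18,371.86 − £17,301.32| = £1,070.53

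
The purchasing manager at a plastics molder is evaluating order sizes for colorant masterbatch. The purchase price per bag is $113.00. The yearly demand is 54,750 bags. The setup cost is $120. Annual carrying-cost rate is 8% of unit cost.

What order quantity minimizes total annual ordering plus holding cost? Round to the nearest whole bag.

1,206 bags

Holding cost per bag per year: H = 8% × $113 = $9.0400
EOQ = √(2DS/H) = √(2 × 54,750 × 120 / 9.04)
    = √(1,453,539.82) ≈ 1,205.63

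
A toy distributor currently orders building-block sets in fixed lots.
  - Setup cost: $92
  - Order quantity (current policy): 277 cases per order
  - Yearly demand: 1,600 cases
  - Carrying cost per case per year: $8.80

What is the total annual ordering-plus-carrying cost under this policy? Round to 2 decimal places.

Annual ordering cost = (D/Q)·S = (1,600/277) × 92 = $531.41
Annual holding cost  = (Q/2)·H = (277/2) × 8.8 = $1,218.80
Total = $531.41 + $1,218.80 = $1,750.21

$1,750.21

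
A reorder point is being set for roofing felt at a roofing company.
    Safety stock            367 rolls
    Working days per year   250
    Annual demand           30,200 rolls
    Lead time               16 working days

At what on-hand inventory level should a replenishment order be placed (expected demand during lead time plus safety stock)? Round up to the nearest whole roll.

2,300 rolls

Daily demand d = 30,200 / 250 = 120.800 rolls/day
Demand during lead time = 120.800 × 16 = 1,932.80
Reorder point = 1,932.80 + 367 = 2,299.80 → round up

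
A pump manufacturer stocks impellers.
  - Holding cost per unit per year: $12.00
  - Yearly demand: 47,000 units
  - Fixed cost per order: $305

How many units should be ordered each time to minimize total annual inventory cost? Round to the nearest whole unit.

2DS/H = 2·47,000·305/12 = 2,389,166.67
EOQ = √2,389,166.67 ≈ 1,545.69

1,546 units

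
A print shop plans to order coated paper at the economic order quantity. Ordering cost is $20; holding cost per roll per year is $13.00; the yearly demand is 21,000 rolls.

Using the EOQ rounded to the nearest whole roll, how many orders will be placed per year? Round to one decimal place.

Optimal lot size Q* = (2 × 21,000 × $20 / $13)^½ ≈ 254.20 → Q = 254
Orders per year = D/Q = 21,000 / 254 = 82.677

82.7 orders per year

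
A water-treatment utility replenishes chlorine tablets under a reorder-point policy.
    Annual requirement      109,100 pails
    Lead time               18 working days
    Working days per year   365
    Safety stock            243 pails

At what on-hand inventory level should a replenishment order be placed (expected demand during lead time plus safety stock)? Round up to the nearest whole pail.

5,624 pails

Daily demand d = 109,100 / 365 = 298.904 pails/day
Demand during lead time = 298.904 × 18 = 5,380.27
Reorder point = 5,380.27 + 243 = 5,623.27 → round up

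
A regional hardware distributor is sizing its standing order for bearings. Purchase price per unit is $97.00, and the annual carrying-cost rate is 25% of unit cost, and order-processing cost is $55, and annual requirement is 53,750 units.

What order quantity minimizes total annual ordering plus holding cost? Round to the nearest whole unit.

Carrying cost H = $97 × 25% = $24.2500/unit/yr
EOQ = √(2DS/H) = √(2 × 53,750 × 55 / 24.25)
    = √(243,814.43) ≈ 493.78

494 units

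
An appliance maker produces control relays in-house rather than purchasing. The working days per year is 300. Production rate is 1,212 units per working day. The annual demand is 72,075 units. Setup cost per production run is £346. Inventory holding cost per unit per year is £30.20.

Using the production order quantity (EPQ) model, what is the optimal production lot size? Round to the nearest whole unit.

1,435 units

d = 72,075/300 = 240.2500 units/day;  effective holding cost H(1 − d/p) = 30.2·(1 − 240.2500/1212) = 24.21357
Q* = √(2DS / H_eff) = √(2·72,075·346 / 24.21357) ≈ 1,435.21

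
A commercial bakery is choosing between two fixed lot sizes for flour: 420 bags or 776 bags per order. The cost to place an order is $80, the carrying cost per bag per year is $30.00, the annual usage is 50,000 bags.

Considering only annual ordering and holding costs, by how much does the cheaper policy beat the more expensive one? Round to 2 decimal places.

$970.83

TC(Q) = (D/Q)S + (Q/2)H
TC(420) = (50,000/420)×80 + (420/2)×30 = $15,823.81
TC(776) = (50,000/776)×80 + (776/2)×30 = $16,794.64
Cheaper: Q = 420.  Difference = $970.83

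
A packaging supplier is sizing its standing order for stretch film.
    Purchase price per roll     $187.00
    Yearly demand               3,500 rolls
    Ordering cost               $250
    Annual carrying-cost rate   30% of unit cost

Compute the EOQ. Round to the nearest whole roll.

Holding cost per roll per year: H = 30% × $187 = $56.1000
2DS/H = 2·3,500·250/56.1 = 31,194.30
EOQ = √31,194.30 ≈ 176.62

177 rolls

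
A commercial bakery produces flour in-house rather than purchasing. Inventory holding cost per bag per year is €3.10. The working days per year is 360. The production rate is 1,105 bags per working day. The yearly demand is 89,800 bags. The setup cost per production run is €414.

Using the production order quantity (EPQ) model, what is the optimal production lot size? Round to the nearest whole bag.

Daily demand d = 89,800/360 = 249.444; p = 1105; 1 − d/p = 0.77426
EPQ = √(2DS / (H(1 − d/p)))
    = √(2 × 89,800 × 414 / (3.1 × 0.77426)) ≈ 5,565.82

5,566 bags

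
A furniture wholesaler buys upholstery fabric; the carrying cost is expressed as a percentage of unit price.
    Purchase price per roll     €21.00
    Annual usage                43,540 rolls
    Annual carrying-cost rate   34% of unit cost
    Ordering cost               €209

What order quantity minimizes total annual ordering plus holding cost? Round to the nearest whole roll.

Holding cost per roll per year: H = 34% × €21 = €7.1400
Q* = √(2·D·S / H) = √(2·43,540·209 / 7.14) = √2,548,980.4 ≈ 1,596.55

1,597 rolls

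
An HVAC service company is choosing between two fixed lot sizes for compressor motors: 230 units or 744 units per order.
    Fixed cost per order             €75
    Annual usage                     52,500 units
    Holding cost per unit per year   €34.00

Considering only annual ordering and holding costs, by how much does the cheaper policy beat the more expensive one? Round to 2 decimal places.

For each Q, cost = (D/Q)·S + (Q/2)·H.
TC(230) = (52,500/230)×75 + (230/2)×34 = €21,029.57
TC(744) = (52,500/744)×75 + (744/2)×34 = €17,940.34
Lots of 744 are cheaper by €3,089.23.

€3,089.23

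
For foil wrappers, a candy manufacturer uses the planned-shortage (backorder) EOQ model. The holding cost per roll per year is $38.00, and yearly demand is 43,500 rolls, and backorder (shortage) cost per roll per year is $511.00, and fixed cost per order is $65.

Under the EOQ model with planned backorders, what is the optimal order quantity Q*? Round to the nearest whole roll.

Q* = √(2DS/H) · √((H + b)/b)
   = √(2 × 43,500 × 65 / 38) · √((38 + 511) / 511)
   = 385.766 × 1.0365 ≈ 399.85

400 rolls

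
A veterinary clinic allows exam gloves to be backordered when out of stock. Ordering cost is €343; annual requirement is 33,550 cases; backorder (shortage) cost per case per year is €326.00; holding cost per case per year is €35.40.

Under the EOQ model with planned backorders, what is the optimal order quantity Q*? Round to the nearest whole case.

Q* = √(2DS/H) · √((H + b)/b)
   = √(2 × 33,550 × 343 / 35.4) · √((35.4 + 326) / 326)
   = 806.319 × 1.0529 ≈ 848.97

849 cases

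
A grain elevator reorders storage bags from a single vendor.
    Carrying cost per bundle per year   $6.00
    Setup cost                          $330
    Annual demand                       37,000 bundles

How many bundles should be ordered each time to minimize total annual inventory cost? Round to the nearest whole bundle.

2,017 bundles

Q* = √(2·D·S / H) = √(2·37,000·330 / 6) = √4,070,000.0 ≈ 2,017.42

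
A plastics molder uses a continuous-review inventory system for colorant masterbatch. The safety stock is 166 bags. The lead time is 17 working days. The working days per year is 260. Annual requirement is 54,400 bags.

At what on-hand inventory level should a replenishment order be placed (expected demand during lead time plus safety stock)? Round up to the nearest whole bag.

3,723 bags

Daily demand d = 54,400 / 260 = 209.231 bags/day
Demand during lead time = 209.231 × 17 = 3,556.92
Reorder point = 3,556.92 + 166 = 3,722.92 → round up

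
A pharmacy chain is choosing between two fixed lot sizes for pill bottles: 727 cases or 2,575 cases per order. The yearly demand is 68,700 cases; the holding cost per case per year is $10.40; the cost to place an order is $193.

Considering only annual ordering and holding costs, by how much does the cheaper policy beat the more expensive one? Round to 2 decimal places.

$3,479.34

Annual cost at Q: ordering D·S/Q plus holding Q·H/2.
TC(727) = (68,700/727)×193 + (727/2)×10.4 = $22,018.50
TC(2,575) = (68,700/2,575)×193 + (2,575/2)×10.4 = $18,539.17
Cheaper: Q = 2,575.  Difference = $3,479.34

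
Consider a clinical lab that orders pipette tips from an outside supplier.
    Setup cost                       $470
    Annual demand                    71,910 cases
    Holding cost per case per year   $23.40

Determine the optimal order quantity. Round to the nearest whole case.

1,700 cases

2DS/H = 2·71,910·470/23.4 = 2,888,692.31
EOQ = √2,888,692.31 ≈ 1,699.62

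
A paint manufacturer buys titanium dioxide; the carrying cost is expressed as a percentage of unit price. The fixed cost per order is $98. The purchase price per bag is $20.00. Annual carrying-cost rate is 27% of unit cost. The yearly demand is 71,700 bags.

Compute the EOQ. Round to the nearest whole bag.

Holding cost per bag per year: H = 27% × $20 = $5.4000
EOQ = √(2DS/H) = √(2 × 71,700 × 98 / 5.4)
    = √(2,602,444.44) ≈ 1,613.21

1,613 bags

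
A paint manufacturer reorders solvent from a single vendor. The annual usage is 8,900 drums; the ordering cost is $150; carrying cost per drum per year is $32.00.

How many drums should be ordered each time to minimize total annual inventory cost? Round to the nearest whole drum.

EOQ = √(2DS/H) = √(2 × 8,900 × 150 / 32)
    = √(83,437.50) ≈ 288.86

289 drums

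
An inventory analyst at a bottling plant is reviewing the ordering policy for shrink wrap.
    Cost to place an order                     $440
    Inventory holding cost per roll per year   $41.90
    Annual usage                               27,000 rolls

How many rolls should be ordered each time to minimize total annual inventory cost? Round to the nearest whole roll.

753 rolls

2DS/H = 2·27,000·440/41.9 = 567,064.44
EOQ = √567,064.44 ≈ 753.04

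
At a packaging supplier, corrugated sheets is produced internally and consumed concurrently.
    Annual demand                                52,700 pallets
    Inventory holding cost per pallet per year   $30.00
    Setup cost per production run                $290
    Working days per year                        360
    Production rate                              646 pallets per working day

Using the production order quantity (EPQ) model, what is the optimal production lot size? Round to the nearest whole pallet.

d = 52,700/360 = 146.3889 pallets/day;  effective holding cost H(1 − d/p) = 30·(1 − 146.3889/646) = 23.20175
Q* = √(2DS / H_eff) = √(2·52,700·290 / 23.20175) ≈ 1,147.78

1,148 pallets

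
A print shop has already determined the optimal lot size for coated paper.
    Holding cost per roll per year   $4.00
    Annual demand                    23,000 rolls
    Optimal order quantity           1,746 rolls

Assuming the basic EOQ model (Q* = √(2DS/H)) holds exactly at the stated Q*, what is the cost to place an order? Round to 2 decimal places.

$265.09

From Q* = √(2DS/H) ⇒ Q*² = 2DS/H.
S = Q²H / (2D) = 1,746² × 4 / (2 × 23,000) = 265.0883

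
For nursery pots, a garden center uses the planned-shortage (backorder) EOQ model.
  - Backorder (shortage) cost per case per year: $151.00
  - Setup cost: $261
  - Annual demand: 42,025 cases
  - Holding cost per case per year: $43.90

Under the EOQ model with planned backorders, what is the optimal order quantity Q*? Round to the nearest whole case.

Q* = √(2DS/H) · √((H + b)/b)
   = √(2 × 42,025 × 261 / 43.9) · √((43.9 + 151) / 151)
   = 706.898 × 1.1361 ≈ 803.11

803 cases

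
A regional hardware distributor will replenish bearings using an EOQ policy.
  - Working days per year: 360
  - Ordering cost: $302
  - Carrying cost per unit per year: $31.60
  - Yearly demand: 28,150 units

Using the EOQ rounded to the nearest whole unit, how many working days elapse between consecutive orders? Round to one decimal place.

9.4 days

Q* = √(2·D·S / H) = √(2·28,150·302 / 31.6) = √538,057.0 ≈ 733.52 → Q = 734 units
T = Q/D × 360 days = 734/28,150 × 360 = 9.387 days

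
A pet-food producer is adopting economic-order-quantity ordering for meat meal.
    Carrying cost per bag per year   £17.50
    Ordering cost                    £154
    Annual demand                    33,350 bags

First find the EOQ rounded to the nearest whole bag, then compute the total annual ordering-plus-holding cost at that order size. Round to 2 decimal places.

£13,407.33

EOQ = √(2DS/H) = √(2 × 33,350 × 154 / 17.5)
    = √(586,960.00) ≈ 766.13 → Q = 766 bags
Ordering: D/Q × S = 33,350/766 × £154 = £6,704.83
Holding:  Q/2 × H = 766/2 × £17.5 = £6,702.50
Total = £6,704.83 + £6,702.50 = £13,407.33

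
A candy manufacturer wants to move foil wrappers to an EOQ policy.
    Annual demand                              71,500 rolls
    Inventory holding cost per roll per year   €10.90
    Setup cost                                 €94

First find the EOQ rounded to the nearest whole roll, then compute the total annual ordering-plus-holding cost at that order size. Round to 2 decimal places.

€12,104.45

2DS/H = 2·71,500·94/10.9 = 1,233,211.01
EOQ = √1,233,211.01 ≈ 1,110.50 → Q = 1,111 rolls
Annual ordering cost = (D/Q)·S = (71,500/1,111) × 94 = €6,049.50
Annual holding cost  = (Q/2)·H = (1,111/2) × 10.9 = €6,054.95
Total = €6,049.50 + €6,054.95 = €12,104.45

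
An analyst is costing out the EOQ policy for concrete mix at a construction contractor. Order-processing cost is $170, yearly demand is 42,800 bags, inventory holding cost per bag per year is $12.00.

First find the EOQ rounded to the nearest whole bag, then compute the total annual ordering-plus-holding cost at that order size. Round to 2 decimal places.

$13,214.54

EOQ = √(2DS/H) = √(2 × 42,800 × 170 / 12)
    = √(1,212,666.67) ≈ 1,101.21 → Q = 1,101 bags
Ordering: D/Q × S = 42,800/1,101 × $170 = $6,608.54
Holding:  Q/2 × H = 1,101/2 × $12 = $6,606.00
Total = $6,608.54 + $6,606.00 = $13,214.54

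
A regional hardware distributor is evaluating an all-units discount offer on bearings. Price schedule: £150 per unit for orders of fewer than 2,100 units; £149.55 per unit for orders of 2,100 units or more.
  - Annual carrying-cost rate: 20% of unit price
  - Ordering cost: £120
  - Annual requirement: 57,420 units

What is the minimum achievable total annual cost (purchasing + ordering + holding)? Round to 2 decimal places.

£8,621,847.64

H₁ = 20%×£150 = £30.0000;  H₂ = 20%×£149.55 = £29.9100
EOQ₁ = √(2×57,420×120/30.0000) = 677.76  (< 2,100, feasible at tier 1)
EOQ₂ = √(2×57,420×120/29.9100) = 678.78  (< 2,100 → use Q = 2,100 at tier-2 price)
TC(tier 1 (EOQ₁), Q≈677.8) = £8,633,332.83
TC(tier 2, Q≈2,100.0) = £8,621,847.64
Minimum at tier 2: £8,621,847.64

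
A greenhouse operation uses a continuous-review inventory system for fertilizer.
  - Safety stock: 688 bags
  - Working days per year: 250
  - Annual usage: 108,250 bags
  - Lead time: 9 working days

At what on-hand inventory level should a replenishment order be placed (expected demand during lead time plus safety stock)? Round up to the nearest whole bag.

Daily demand d = 108,250 / 250 = 433.000 bags/day
Demand during lead time = 433.000 × 9 = 3,897.00
Reorder point = 3,897.00 + 688 = 4,585.00 → round up

4,585 bags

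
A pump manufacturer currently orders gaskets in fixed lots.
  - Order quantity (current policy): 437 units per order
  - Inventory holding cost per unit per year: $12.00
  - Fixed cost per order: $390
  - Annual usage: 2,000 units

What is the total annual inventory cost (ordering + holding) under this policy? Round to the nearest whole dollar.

Orders/yr = 2,000/437 = 4.577; ordering cost = 4.577 × $390 = $1,784.90
Average inventory = 437/2 = 218.5; holding cost = 218.5 × $12 = $2,622.00
Total = $1,784.90 + $2,622.00 = $4,406.90

$4,407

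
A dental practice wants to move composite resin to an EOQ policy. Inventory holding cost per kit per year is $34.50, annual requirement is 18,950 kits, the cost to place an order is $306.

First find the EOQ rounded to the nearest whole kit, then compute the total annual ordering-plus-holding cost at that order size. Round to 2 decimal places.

$20,002.76

Optimal lot size Q* = (2 × 18,950 × $306 / $34.5)^½ ≈ 579.79 → Q = 580 kits
Orders/yr = 18,950/580 = 32.672; ordering cost = 32.672 × $306 = $9,997.76
Average inventory = 580/2 = 290; holding cost = 290 × $34.5 = $10,005.00
Total = $9,997.76 + $10,005.00 = $20,002.76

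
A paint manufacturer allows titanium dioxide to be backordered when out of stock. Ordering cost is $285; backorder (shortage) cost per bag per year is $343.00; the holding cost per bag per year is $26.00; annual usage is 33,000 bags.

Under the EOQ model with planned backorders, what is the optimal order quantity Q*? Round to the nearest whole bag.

882 bags

Q* = √(2DS/H) · √((H + b)/b)
   = √(2 × 33,000 × 285 / 26) · √((26 + 343) / 343)
   = 850.565 × 1.0372 ≈ 882.21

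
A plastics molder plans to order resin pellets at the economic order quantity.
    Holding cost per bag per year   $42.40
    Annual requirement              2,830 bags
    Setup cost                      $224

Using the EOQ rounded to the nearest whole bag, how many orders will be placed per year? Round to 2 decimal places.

16.36 orders per year

Q* = √(2·D·S / H) = √(2·2,830·224 / 42.4) = √29,901.9 ≈ 172.92 → Q = 173
Orders per year = D/Q = 2,830 / 173 = 16.358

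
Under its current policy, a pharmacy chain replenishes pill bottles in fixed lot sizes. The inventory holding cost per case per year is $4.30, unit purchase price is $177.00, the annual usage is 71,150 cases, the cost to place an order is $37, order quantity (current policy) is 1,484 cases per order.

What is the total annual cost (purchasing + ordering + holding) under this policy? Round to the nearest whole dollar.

$12,598,515

Ordering: D/Q × S = 71,150/1,484 × $37 = $1,773.96
Holding:  Q/2 × H = 1,484/2 × $4.3 = $3,190.60
Purchase cost = D·C = 71,150 × 177 = $12,593,550.00
Total = $1,773.96 + $3,190.60 + $12,593,550.00 = $12,598,514.56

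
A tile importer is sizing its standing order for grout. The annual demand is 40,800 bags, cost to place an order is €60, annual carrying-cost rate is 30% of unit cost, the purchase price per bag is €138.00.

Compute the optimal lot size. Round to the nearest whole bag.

H = i·C = 0.3 × €138 = €41.4000 per bag-year
2DS/H = 2·40,800·60/41.4 = 118,260.87
EOQ = √118,260.87 ≈ 343.89

344 bags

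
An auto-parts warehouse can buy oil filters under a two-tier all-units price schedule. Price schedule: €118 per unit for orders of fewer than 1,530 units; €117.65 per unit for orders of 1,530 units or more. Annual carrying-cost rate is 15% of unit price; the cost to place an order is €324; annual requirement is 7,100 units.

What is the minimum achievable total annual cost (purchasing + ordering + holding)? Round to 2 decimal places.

€846,824.09

H₁ = 15%×€118 = €17.7000;  H₂ = 15%×€117.65 = €17.6475
EOQ₁ = √(2×7,100×324/17.7000) = 509.84  (< 1,530, feasible at tier 1)
EOQ₂ = √(2×7,100×324/17.6475) = 510.59  (< 1,530 → use Q = 1,530 at tier-2 price)
TC(tier 1 (EOQ₁), Q≈509.8) = €846,824.09
TC(tier 2, Q≈1,530.0) = €850,318.87
Minimum at tier 1 (EOQ₁): €846,824.09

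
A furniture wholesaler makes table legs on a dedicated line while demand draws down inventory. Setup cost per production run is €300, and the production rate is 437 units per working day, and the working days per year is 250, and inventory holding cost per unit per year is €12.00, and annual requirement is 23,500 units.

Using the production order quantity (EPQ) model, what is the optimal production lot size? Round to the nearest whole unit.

1,224 units

Daily demand d = 23,500/250 = 94.000; p = 437; 1 − d/p = 0.78490
EPQ = √(2DS / (H(1 − d/p)))
    = √(2 × 23,500 × 300 / (12 × 0.78490)) ≈ 1,223.52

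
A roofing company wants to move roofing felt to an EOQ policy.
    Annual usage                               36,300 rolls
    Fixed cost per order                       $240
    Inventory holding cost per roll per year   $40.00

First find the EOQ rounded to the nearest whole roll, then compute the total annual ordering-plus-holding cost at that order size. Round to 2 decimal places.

Q* = √(2·D·S / H) = √(2·36,300·240 / 40) = √435,600.0 ≈ 660.00 → Q = 660 rolls
Ordering: D/Q × S = 36,300/660 × $240 = $13,200.00
Holding:  Q/2 × H = 660/2 × $40 = $13,200.00
Total = $13,200.00 + $13,200.00 = $26,400.00

$26,400.00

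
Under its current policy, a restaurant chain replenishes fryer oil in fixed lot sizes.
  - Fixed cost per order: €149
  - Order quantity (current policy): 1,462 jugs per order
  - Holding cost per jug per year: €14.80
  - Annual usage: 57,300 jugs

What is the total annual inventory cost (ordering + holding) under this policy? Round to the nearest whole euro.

Annual ordering cost = (D/Q)·S = (57,300/1,462) × 149 = €5,839.74
Annual holding cost  = (Q/2)·H = (1,462/2) × 14.8 = €10,818.80
Total = €5,839.74 + €10,818.80 = €16,658.54

€16,659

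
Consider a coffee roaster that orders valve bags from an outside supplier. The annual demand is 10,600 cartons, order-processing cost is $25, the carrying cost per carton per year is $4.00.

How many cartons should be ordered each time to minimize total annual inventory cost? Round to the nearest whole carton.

364 cartons

Optimal lot size Q* = (2 × 10,600 × $25 / $4)^½ ≈ 364.01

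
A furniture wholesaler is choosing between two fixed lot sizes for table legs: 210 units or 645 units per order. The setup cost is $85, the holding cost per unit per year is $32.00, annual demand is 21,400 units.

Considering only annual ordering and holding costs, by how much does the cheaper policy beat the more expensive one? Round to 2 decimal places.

TC(Q) = (D/Q)S + (Q/2)H
TC(210) = (21,400/210)×85 + (210/2)×32 = $12,021.90
TC(645) = (21,400/645)×85 + (645/2)×32 = $13,140.16
Lots of 210 are cheaper by $1,118.25.

$1,118.25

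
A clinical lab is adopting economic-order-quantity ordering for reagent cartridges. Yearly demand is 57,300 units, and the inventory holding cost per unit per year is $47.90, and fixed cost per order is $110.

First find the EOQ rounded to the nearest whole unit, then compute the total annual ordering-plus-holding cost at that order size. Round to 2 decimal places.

2DS/H = 2·57,300·110/47.9 = 263,173.28
EOQ = √263,173.28 ≈ 513.00 → Q = 513 units
Ordering: D/Q × S = 57,300/513 × $110 = $12,286.55
Holding:  Q/2 × H = 513/2 × $47.9 = $12,286.35
Total = $12,286.55 + $12,286.35 = $24,572.90

$24,572.90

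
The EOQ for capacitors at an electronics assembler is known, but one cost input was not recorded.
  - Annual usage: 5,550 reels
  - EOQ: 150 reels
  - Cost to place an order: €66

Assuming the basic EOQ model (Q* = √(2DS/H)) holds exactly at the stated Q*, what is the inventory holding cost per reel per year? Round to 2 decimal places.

€32.56

EOQ relation: Q² = 2DS/H, so rearrange for the unknown.
H = 2DS / Q² = 2 × 5,550 × 66 / 150² = 32.5600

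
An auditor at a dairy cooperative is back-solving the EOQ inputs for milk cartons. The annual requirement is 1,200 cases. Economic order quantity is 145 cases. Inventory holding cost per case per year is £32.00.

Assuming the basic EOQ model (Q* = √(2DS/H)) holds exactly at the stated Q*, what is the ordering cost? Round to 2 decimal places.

£280.33

From Q* = √(2DS/H) ⇒ Q*² = 2DS/H.
S = Q²H / (2D) = 145² × 32 / (2 × 1,200) = 280.3333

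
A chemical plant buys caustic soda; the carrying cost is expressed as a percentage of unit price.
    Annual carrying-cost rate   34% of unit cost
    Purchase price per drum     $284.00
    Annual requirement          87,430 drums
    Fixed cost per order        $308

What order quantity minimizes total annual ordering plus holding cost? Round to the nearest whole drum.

Carrying cost H = $284 × 34% = $96.5600/drum/yr
Optimal lot size Q* = (2 × 87,430 × $308 / $96.56)^½ ≈ 746.83

747 drums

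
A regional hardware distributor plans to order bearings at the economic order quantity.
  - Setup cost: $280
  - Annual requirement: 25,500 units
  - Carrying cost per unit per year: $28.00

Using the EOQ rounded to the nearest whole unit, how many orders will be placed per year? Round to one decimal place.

Q* = √(2·D·S / H) = √(2·25,500·280 / 28) = √510,000.0 ≈ 714.14 → Q = 714
Orders per year = D/Q = 25,500 / 714 = 35.714

35.7 orders per year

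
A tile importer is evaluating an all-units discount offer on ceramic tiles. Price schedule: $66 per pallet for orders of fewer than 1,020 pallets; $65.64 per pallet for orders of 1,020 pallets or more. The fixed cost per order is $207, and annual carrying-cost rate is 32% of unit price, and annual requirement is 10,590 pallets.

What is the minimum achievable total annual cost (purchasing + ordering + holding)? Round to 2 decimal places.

H₁ = 32%×$66 = $21.1200;  H₂ = 32%×$65.64 = $21.0048
EOQ₁ = √(2×10,590×207/21.1200) = 455.62  (< 1,020, feasible at tier 1)
EOQ₂ = √(2×10,590×207/21.0048) = 456.87  (< 1,020 → use Q = 1,020 at tier-2 price)
TC(tier 1 (EOQ₁), Q≈455.6) = $708,562.66
TC(tier 2, Q≈1,020.0) = $707,989.20
Minimum at tier 2: $707,989.20

$707,989.20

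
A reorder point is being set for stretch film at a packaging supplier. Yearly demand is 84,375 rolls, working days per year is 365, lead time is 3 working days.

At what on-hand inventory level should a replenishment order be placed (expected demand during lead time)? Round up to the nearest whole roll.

Daily demand d = 84,375 / 365 = 231.164 rolls/day
Demand during lead time = 231.164 × 3 = 693.49
Reorder point = 693.49 → round up

694 rolls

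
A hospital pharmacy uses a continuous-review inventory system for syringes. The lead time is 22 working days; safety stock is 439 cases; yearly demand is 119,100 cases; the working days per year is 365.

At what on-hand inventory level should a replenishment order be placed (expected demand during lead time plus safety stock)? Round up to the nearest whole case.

7,618 cases

Daily demand d = 119,100 / 365 = 326.301 cases/day
Demand during lead time = 326.301 × 22 = 7,178.63
Reorder point = 7,178.63 + 439 = 7,617.63 → round up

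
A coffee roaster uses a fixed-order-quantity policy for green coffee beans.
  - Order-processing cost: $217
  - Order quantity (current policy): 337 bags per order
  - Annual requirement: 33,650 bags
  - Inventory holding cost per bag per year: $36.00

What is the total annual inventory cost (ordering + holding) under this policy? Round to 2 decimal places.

Orders/yr = 33,650/337 = 99.852; ordering cost = 99.852 × $217 = $21,667.80
Average inventory = 337/2 = 168.5; holding cost = 168.5 × $36 = $6,066.00
Total = $21,667.80 + $6,066.00 = $27,733.80

$27,733.80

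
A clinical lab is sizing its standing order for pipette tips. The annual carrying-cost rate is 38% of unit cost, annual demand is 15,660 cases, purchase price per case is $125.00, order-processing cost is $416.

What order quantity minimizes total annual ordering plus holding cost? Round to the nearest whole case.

524 cases

Holding cost per case per year: H = 38% × $125 = $47.5000
2DS/H = 2·15,660·416/47.5 = 274,297.26
EOQ = √274,297.26 ≈ 523.73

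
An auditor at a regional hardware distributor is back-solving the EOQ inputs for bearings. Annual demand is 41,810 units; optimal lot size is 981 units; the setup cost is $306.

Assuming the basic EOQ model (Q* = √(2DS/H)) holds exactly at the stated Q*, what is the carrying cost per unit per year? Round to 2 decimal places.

Since Q* = (2DS/H)^½, squaring gives Q*²·H = 2DS.
H = 2DS / Q² = 2 × 41,810 × 306 / 981² = 26.5885

$26.59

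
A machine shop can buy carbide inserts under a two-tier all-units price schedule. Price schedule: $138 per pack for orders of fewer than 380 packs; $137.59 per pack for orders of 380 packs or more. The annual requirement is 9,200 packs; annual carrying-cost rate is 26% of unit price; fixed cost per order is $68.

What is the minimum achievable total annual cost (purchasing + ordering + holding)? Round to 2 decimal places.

H₁ = 26%×$138 = $35.8800;  H₂ = 26%×$137.59 = $35.7734
EOQ₁ = √(2×9,200×68/35.8800) = 186.74  (< 380, feasible at tier 1)
EOQ₂ = √(2×9,200×68/35.7734) = 187.02  (< 380 → use Q = 380 at tier-2 price)
TC(tier 1 (EOQ₁), Q≈186.7) = $1,276,300.23
TC(tier 2, Q≈380.0) = $1,274,271.26
Minimum at tier 2: $1,274,271.26

$1,274,271.26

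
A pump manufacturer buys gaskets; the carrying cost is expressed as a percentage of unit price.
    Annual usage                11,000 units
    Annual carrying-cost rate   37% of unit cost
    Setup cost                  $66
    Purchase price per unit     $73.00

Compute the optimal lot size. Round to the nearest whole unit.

Carrying cost H = $73 × 37% = $27.0100/unit/yr
EOQ = √(2DS/H) = √(2 × 11,000 × 66 / 27.01)
    = √(53,757.87) ≈ 231.86

232 units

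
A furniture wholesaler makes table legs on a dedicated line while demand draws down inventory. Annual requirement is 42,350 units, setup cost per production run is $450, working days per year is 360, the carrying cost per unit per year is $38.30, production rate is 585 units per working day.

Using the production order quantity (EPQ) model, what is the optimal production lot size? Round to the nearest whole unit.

1,116 units

Daily demand d = 42,350/360 = 117.639; p = 585; 1 − d/p = 0.79891
EPQ = √(2DS / (H(1 − d/p)))
    = √(2 × 42,350 × 450 / (38.3 × 0.79891)) ≈ 1,116.09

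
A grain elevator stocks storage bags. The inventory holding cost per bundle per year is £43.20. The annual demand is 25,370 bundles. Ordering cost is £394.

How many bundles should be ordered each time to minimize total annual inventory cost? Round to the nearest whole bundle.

680 bundles

EOQ = √(2DS/H) = √(2 × 25,370 × 394 / 43.2)
    = √(462,767.59) ≈ 680.27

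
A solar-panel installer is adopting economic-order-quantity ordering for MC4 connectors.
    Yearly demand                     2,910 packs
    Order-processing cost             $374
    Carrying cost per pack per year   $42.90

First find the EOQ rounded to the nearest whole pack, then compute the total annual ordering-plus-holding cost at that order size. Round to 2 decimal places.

2DS/H = 2·2,910·374/42.9 = 50,738.46
EOQ = √50,738.46 ≈ 225.25 → Q = 225 packs
Annual ordering cost = (D/Q)·S = (2,910/225) × 374 = $4,837.07
Annual holding cost  = (Q/2)·H = (225/2) × 42.9 = $4,826.25
Total = $4,837.07 + $4,826.25 = $9,663.32

$9,663.32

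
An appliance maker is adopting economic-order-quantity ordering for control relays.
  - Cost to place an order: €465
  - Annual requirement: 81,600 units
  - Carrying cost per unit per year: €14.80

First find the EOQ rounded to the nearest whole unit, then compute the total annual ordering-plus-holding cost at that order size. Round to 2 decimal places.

€33,513.32

EOQ = √(2DS/H) = √(2 × 81,600 × 465 / 14.8)
    = √(5,127,567.57) ≈ 2,264.41 → Q = 2,264 units
Annual ordering cost = (D/Q)·S = (81,600/2,264) × 465 = €16,759.72
Annual holding cost  = (Q/2)·H = (2,264/2) × 14.8 = €16,753.60
Total = €16,759.72 + €16,753.60 = €33,513.32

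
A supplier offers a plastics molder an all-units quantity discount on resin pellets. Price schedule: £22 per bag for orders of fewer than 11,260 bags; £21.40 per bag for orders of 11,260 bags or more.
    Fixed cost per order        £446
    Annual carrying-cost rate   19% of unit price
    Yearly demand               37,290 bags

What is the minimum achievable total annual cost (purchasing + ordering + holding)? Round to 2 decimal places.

H₁ = 19%×£22 = £4.1800;  H₂ = 19%×£21.40 = £4.0660
EOQ₁ = √(2×37,290×446/4.1800) = 2,820.92  (< 11,260, feasible at tier 1)
EOQ₂ = √(2×37,290×446/4.0660) = 2,860.19  (< 11,260 → use Q = 11,260 at tier-2 price)
TC(tier 1 (EOQ₁), Q≈2,820.9) = £832,171.44
TC(tier 2, Q≈11,260.0) = £822,374.61
Minimum at tier 2: £822,374.61

£822,374.61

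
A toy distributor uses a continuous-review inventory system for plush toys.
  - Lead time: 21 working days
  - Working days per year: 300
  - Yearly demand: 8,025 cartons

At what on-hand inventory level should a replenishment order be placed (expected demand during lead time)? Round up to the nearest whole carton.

562 cartons

Daily demand d = 8,025 / 300 = 26.750 cartons/day
Demand during lead time = 26.750 × 21 = 561.75
Reorder point = 561.75 → round up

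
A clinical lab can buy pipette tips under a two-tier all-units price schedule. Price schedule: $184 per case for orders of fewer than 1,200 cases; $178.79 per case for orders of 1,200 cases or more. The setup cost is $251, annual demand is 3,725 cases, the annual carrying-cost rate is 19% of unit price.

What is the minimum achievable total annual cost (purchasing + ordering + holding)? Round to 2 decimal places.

$687,153.96

H₁ = 19%×$184 = $34.9600;  H₂ = 19%×$178.79 = $33.9701
EOQ₁ = √(2×3,725×251/34.9600) = 231.28  (< 1,200, feasible at tier 1)
EOQ₂ = √(2×3,725×251/33.9701) = 234.62  (< 1,200 → use Q = 1,200 at tier-2 price)
TC(tier 1 (EOQ₁), Q≈231.3) = $693,485.39
TC(tier 2, Q≈1,200.0) = $687,153.96
Minimum at tier 2: $687,153.96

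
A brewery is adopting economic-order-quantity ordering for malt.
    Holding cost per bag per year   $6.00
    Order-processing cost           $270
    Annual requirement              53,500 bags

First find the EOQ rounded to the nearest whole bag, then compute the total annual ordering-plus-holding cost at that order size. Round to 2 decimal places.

$13,165.87

2DS/H = 2·53,500·270/6 = 4,815,000.00
EOQ = √4,815,000.00 ≈ 2,194.31 → Q = 2,194 bags
Ordering: D/Q × S = 53,500/2,194 × $270 = $6,583.87
Holding:  Q/2 × H = 2,194/2 × $6 = $6,582.00
Total = $6,583.87 + $6,582.00 = $13,165.87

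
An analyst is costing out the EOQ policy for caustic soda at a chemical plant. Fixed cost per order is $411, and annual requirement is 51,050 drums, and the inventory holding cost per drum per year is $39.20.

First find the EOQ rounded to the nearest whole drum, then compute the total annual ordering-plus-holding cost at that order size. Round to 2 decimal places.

Q* = √(2·D·S / H) = √(2·51,050·411 / 39.2) = √1,070,487.2 ≈ 1,034.64 → Q = 1,035 drums
Orders/yr = 51,050/1,035 = 49.324; ordering cost = 49.324 × $411 = $20,272.03
Average inventory = 1,035/2 = 517.5; holding cost = 517.5 × $39.2 = $20,286.00
Total = $20,272.03 + $20,286.00 = $40,558.03

$40,558.03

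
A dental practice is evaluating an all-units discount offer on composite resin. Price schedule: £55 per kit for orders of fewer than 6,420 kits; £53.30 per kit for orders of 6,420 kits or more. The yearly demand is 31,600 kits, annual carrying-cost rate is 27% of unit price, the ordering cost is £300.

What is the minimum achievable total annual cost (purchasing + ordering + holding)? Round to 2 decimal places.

£1,731,951.75

H₁ = 27%×£55 = £14.8500;  H₂ = 27%×£53.30 = £14.3910
EOQ₁ = √(2×31,600×300/14.8500) = 1,129.94  (< 6,420, feasible at tier 1)
EOQ₂ = √(2×31,600×300/14.3910) = 1,147.82  (< 6,420 → use Q = 6,420 at tier-2 price)
TC(tier 1 (EOQ₁), Q≈1,129.9) = £1,754,779.63
TC(tier 2, Q≈6,420.0) = £1,731,951.75
Minimum at tier 2: £1,731,951.75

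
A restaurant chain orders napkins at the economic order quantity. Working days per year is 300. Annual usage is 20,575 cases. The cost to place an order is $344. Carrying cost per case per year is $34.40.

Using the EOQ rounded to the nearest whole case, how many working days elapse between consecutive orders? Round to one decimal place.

Q* = √(2·D·S / H) = √(2·20,575·344 / 34.4) = √411,500.0 ≈ 641.48 → Q = 641 cases
T = Q/D × 300 days = 641/20,575 × 300 = 9.346 days

9.3 days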